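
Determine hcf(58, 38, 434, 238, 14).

gcd(58, 38): 58 = 1·38 + 20; 38 = 1·20 + 18; 20 = 1·18 + 2; 18 = 9·2 + 0 → 2
gcd(2, 434): 434 = 217·2 + 0 → 2
gcd(2, 238): 238 = 119·2 + 0 → 2
gcd(2, 14): 14 = 7·2 + 0 → 2

2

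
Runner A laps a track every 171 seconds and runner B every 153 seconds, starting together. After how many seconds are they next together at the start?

171 = 3² · 19; 153 = 3² · 17
max exponents: 3² · 17 · 19 = 2907

2907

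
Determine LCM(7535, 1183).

7535 = 5 · 11 · 137; 1183 = 7 · 13²
max exponents: 5 · 7 · 11 · 13² · 137 = 8913905

8913905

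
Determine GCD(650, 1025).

Euclid: 1025 = 1·650 + 375; 650 = 1·375 + 275; 375 = 1·275 + 100; 275 = 2·100 + 75; 100 = 1·75 + 25; 75 = 3·25 + 0. Last nonzero remainder: 25.

25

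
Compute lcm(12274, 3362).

20632594

gcd first: 12274 = 3·3362 + 2188; 3362 = 1·2188 + 1174; 2188 = 1·1174 + 1014; 1174 = 1·1014 + 160; 1014 = 6·160 + 54; 160 = 2·54 + 52; 54 = 1·52 + 2; 52 = 26·2 + 0 → gcd = 2
lcm = 12274·3362/gcd = 41265188/2 = 20632594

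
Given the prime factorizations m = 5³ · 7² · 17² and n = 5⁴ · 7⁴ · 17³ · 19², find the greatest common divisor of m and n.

min exponent per shared prime: 5³ · 7² · 17² = 1770125

1770125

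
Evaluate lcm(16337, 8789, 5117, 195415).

2656719100805

lcm(16337, 8789) = 16337·8789/gcd = 143585893/17 = 8446229
lcm(8446229, 5117) = 8446229·5117/gcd = 43219353793/17 = 2542314929
lcm(2542314929, 195415) = 2542314929·195415/gcd = 496806471850535/187 = 2656719100805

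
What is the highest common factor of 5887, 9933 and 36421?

7

gcd(5887, 9933): 9933 = 1·5887 + 4046; 5887 = 1·4046 + 1841; 4046 = 2·1841 + 364; 1841 = 5·364 + 21; 364 = 17·21 + 7; 21 = 3·7 + 0 → 7
gcd(7, 36421): 36421 = 5203·7 + 0 → 7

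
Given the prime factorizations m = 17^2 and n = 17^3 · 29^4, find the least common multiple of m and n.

3474871553

max exponent per prime: 17^3 · 29^4 = 3474871553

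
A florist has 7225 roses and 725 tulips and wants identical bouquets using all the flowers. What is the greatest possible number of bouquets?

Euclid: 7225 = 9·725 + 700; 725 = 1·700 + 25; 700 = 28·25 + 0. Last nonzero remainder: 25.

25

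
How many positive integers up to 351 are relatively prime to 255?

176

Prime factors of 255: 3, 5, 17. Count integers ≤ 351 divisible by none of them.
By inclusion–exclusion: 351 − ⌊351/3⌋ − ⌊351/5⌋ − ⌊351/17⌋ + ⌊351/15⌋ + ⌊351/51⌋ + ⌊351/85⌋ − ⌊351/255⌋ = 176.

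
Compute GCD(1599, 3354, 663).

1599 = 3 · 13 · 41; 3354 = 2 · 3 · 13 · 43; 663 = 3 · 13 · 17
gcd takes min exponent of each prime: 3 · 13 = 39

39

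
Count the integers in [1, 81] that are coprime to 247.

Prime factors of 247: 13, 19. Count integers ≤ 81 divisible by none of them.
By inclusion–exclusion: 81 − ⌊81/13⌋ − ⌊81/19⌋ + ⌊81/247⌋ = 71.

71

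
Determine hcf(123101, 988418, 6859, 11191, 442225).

361

gcd(123101, 988418): 988418 = 8·123101 + 3610; 123101 = 34·3610 + 361; 3610 = 10·361 + 0 → 361
gcd(361, 6859): 6859 = 19·361 + 0 → 361
gcd(361, 11191): 11191 = 31·361 + 0 → 361
gcd(361, 442225): 442225 = 1225·361 + 0 → 361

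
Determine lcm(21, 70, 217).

21 = 3 · 7; 70 = 2 · 5 · 7; 217 = 7 · 31
lcm takes max exponent of each prime: 2 · 3 · 5 · 7 · 31 = 6510

6510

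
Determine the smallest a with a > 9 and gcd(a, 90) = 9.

27

Multiples of 9 above 9: 9·2, 9·3, … . Need the cofactor coprime to 90/9 = 10.
Checking s = 2, 3, … the first with gcd(s, 10) = 1 is s = 3, giving 27.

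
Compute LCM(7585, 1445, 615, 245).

322233555

lcm(7585, 1445) = 7585·1445/gcd = 10960325/5 = 2192065
lcm(2192065, 615) = 2192065·615/gcd = 1348119975/205 = 6576195
lcm(6576195, 245) = 6576195·245/gcd = 1611167775/5 = 322233555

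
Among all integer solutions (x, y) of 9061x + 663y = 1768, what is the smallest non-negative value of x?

gcd(9061, 663) = 221 (Euclid: 9061 = 13·663 + 442; 663 = 1·442 + 221; 442 = 2·221 + 0), and 221 | 1768.
Extended Euclid: 9061·(-1) + 663·(14) = 221. Scale by 8: x₀ = -8.
General solution x = x₀ + 3t; reducing mod 3 gives x = 1 (and y = -11).

1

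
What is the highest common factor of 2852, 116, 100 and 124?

gcd(2852, 116): 2852 = 24·116 + 68; 116 = 1·68 + 48; 68 = 1·48 + 20; 48 = 2·20 + 8; 20 = 2·8 + 4; 8 = 2·4 + 0 → 4
gcd(4, 100): 100 = 25·4 + 0 → 4
gcd(4, 124): 124 = 31·4 + 0 → 4

4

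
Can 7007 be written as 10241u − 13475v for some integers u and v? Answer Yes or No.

gcd(10241, 13475): 13475 = 1·10241 + 3234; 10241 = 3·3234 + 539; 3234 = 6·539 + 0 → 539
539 divides 7007, so a solution exists.

Yes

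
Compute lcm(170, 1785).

3570

gcd first: 1785 = 10·170 + 85; 170 = 2·85 + 0 → gcd = 85
lcm = 170·1785/gcd = 303450/85 = 3570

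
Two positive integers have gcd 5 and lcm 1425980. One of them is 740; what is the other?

9635

Using ab = gcd(a,b)·lcm(a,b) = 5·1425980 = 7129900, we get b = 7129900/740 = 9635.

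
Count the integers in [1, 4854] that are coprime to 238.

Prime factors of 238: 2, 7, 17. Count integers ≤ 4854 divisible by none of them.
By inclusion–exclusion: 4854 − ⌊4854/2⌋ − ⌊4854/7⌋ − ⌊4854/17⌋ + ⌊4854/14⌋ + ⌊4854/34⌋ + ⌊4854/119⌋ − ⌊4854/238⌋ = 1957.

1957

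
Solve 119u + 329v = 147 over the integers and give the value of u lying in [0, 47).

gcd(119, 329) = 7 (Euclid: 329 = 2·119 + 91; 119 = 1·91 + 28; 91 = 3·28 + 7; 28 = 4·7 + 0), and 7 | 147.
Extended Euclid: 119·(-11) + 329·(4) = 7. Scale by 21: u₀ = -231.
General solution u = u₀ + 47t; reducing mod 47 gives u = 4 (and v = -1).

4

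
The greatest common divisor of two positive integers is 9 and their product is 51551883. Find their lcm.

5727987

Since gcd(a,b)·lcm(a,b) = ab, lcm = 51551883/9 = 5727987.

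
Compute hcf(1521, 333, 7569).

gcd(1521, 333): 1521 = 4·333 + 189; 333 = 1·189 + 144; 189 = 1·144 + 45; 144 = 3·45 + 9; 45 = 5·9 + 0 → 9
gcd(9, 7569): 7569 = 841·9 + 0 → 9

9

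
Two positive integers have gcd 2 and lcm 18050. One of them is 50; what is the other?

p·q = gcd·lcm = 2·18050 = 36100, so q = 36100/50 = 722.

722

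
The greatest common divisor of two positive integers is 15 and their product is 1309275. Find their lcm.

For any two positive integers, gcd × lcm equals their product. Hence lcm = 1309275 / 15 = 87285.

87285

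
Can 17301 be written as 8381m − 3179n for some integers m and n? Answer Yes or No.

No

gcd(8381, 3179): 8381 = 2·3179 + 2023; 3179 = 1·2023 + 1156; 2023 = 1·1156 + 867; 1156 = 1·867 + 289; 867 = 3·289 + 0 → 289
289 does not divide 17301, so a solution does not exist.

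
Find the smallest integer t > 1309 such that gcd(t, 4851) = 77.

1463

gcd(t, 4851) = 77 forces 77 | t; write t = 77s. Then gcd(77s, 77·63) = 77·gcd(s, 63), so need gcd(s, 63) = 1.
77s > 1309 gives s ≥ 18. The least s ≥ 18 coprime to 63 is 19, so t = 77·19 = 1463.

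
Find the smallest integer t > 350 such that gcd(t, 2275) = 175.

2275 = 175·13. Any t with gcd(t, 2275) = 175 is a multiple of 175, say 175s, with s coprime to 13.
Need s > 350/175, so s ≥ 3. First s ≥ 3 with gcd(s, 13) = 1 is s = 3. Thus t = 175·3 = 525.

525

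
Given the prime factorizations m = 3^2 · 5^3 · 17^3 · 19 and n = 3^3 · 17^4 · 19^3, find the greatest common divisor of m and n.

min exponent per shared prime: 3^2 · 17^3 · 19 = 840123

840123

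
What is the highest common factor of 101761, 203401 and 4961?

121

gcd(101761, 203401): 203401 = 1·101761 + 101640; 101761 = 1·101640 + 121; 101640 = 840·121 + 0 → 121
gcd(121, 4961): 4961 = 41·121 + 0 → 121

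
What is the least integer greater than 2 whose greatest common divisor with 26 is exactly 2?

26 = 2·13. Any a with gcd(a, 26) = 2 is a multiple of 2, say 2s, with s coprime to 13.
Need s > 2/2, so s ≥ 2. First s ≥ 2 with gcd(s, 13) = 1 is s = 2. Thus a = 2·2 = 4.

4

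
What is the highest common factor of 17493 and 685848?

51

17493 = 3 · 7³ · 17
685848 = 2³ · 3 · 17 · 41²
Common: 3 · 17 = 51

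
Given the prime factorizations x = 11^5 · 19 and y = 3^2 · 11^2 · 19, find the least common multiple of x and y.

max exponent per prime: 3^2 · 11^5 · 19 = 27539721

27539721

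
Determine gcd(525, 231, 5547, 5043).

3

gcd(525, 231): 525 = 2·231 + 63; 231 = 3·63 + 42; 63 = 1·42 + 21; 42 = 2·21 + 0 → 21
gcd(21, 5547): 5547 = 264·21 + 3; 21 = 7·3 + 0 → 3
gcd(3, 5043): 5043 = 1681·3 + 0 → 3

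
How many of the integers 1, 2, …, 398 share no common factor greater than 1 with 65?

295

Prime factors of 65: 5, 13. Count integers ≤ 398 divisible by none of them.
By inclusion–exclusion: 398 − ⌊398/5⌋ − ⌊398/13⌋ + ⌊398/65⌋ = 295.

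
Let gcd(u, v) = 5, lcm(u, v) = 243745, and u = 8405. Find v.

145

u·v = gcd·lcm = 5·243745 = 1218725, so v = 1218725/8405 = 145.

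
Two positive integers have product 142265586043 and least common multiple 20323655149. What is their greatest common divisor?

7

gcd·lcm = product, so gcd = 142265586043/20323655149 = 7.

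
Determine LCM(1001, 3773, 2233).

1422421

1001 = 7 · 11 · 13; 3773 = 7³ · 11; 2233 = 7 · 11 · 29
lcm takes max exponent of each prime: 7³ · 11 · 13 · 29 = 1422421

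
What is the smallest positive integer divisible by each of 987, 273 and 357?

218127

987 = 3 · 7 · 47; 273 = 3 · 7 · 13; 357 = 3 · 7 · 17
lcm takes max exponent of each prime: 3 · 7 · 13 · 17 · 47 = 218127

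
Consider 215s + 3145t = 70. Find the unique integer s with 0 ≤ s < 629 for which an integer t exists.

249

Euclid: 3145 = 14·215 + 135; 215 = 1·135 + 80; 135 = 1·80 + 55; 80 = 1·55 + 25; 55 = 2·25 + 5; 25 = 5·5 + 0 → gcd = 5; 70 = 5·14.
Back-substitution yields 215·(-117) + 3145·(8) = 5, so one solution is s = -117·14 = -1638, t = 8·14 = 112.
Solutions in s differ by 3145/5 = 629; the one in [0, 629) is -1638 mod 629 = 249.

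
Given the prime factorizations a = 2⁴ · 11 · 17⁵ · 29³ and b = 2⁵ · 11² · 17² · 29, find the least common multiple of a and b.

134083071268256

max exponent per prime: 2⁵ · 11² · 17⁵ · 29³ = 134083071268256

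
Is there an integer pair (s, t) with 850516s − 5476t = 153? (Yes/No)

No

gcd(850516, 5476): 850516 = 155·5476 + 1736; 5476 = 3·1736 + 268; 1736 = 6·268 + 128; 268 = 2·128 + 12; 128 = 10·12 + 8; 12 = 1·8 + 4; 8 = 2·4 + 0 → 4
4 does not divide 153, so a solution does not exist.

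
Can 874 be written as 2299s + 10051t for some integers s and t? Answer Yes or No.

gcd(2299, 10051): 10051 = 4·2299 + 855; 2299 = 2·855 + 589; 855 = 1·589 + 266; 589 = 2·266 + 57; 266 = 4·57 + 38; 57 = 1·38 + 19; 38 = 2·19 + 0 → 19
19 divides 874, so a solution exists.

Yes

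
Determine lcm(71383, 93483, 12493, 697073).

71383 = 13 · 17² · 19; 93483 = 3² · 13 · 17 · 47; 12493 = 13 · 31²; 697073 = 13 · 29 · 43²
lcm takes max exponent of each prime: 3² · 13 · 17² · 19 · 29 · 31² · 43² · 47 = 1555942201063029

1555942201063029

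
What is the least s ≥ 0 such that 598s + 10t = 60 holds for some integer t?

0

Reduce mod 10: 598s ≡ 60 (mod 10). With g = gcd(598, 10) = 2 dividing 60, divide through: 299s ≡ 30 (mod 5).
Since gcd(299, 5) = 1, s ≡ 30·(299)⁻¹ ≡ 0 (mod 5). Smallest non-negative: 0.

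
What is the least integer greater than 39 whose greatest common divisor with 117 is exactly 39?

Multiples of 39 above 39: 39·2, 39·3, … . Need the cofactor coprime to 117/39 = 3.
Checking s = 2, 3, … the first with gcd(s, 3) = 1 is s = 2, giving 78.

78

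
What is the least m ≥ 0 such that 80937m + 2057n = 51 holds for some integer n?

26

Reduce mod 2057: 80937m ≡ 51 (mod 2057). With g = gcd(80937, 2057) = 17 dividing 51, divide through: 4761m ≡ 3 (mod 121).
Since gcd(4761, 121) = 1, m ≡ 3·(4761)⁻¹ ≡ 26 (mod 121). Smallest non-negative: 26.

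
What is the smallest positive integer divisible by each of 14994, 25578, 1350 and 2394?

14994 = 2 · 3² · 7² · 17; 25578 = 2 · 3² · 7² · 29; 1350 = 2 · 3³ · 5²; 2394 = 2 · 3² · 7 · 19
lcm takes max exponent of each prime: 2 · 3³ · 5² · 7² · 17 · 19 · 29 = 619627050

619627050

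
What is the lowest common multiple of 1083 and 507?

gcd first: 1083 = 2·507 + 69; 507 = 7·69 + 24; 69 = 2·24 + 21; 24 = 1·21 + 3; 21 = 7·3 + 0 → gcd = 3
lcm = 1083·507/gcd = 549081/3 = 183027

183027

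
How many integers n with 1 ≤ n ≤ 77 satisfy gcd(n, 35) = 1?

53

35 = 5·7. Inclusion–exclusion on these primes:
77 − ⌊77/5⌋ − ⌊77/7⌋ + ⌊77/35⌋ = 53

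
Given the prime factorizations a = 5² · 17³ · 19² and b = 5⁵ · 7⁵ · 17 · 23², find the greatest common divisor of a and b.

min exponent per shared prime: 5² · 17 = 425

425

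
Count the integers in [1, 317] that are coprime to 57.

201

57 = 3·19. Inclusion–exclusion on these primes:
317 − ⌊317/3⌋ − ⌊317/19⌋ + ⌊317/57⌋ = 201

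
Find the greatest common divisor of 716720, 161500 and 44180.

gcd(716720, 161500): 716720 = 4·161500 + 70720; 161500 = 2·70720 + 20060; 70720 = 3·20060 + 10540; 20060 = 1·10540 + 9520; 10540 = 1·9520 + 1020; 9520 = 9·1020 + 340; 1020 = 3·340 + 0 → 340
gcd(340, 44180): 44180 = 129·340 + 320; 340 = 1·320 + 20; 320 = 16·20 + 0 → 20

20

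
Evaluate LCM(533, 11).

533 = 13 · 41; 11 = 11
max exponents: 11 · 13 · 41 = 5863

5863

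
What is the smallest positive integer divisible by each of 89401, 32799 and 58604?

89401 = 13² · 23²; 32799 = 3 · 13 · 29²; 58604 = 2² · 7² · 13 · 23
lcm takes max exponent of each prime: 2² · 3 · 7² · 13² · 23² · 29² = 44209509708

44209509708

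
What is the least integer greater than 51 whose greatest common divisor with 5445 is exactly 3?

5445 = 3·1815. Any t with gcd(t, 5445) = 3 is a multiple of 3, say 3s, with s coprime to 1815.
Need s > 51/3, so s ≥ 18. First s ≥ 18 with gcd(s, 1815) = 1 is s = 19. Thus t = 3·19 = 57.

57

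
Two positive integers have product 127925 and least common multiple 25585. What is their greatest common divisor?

gcd·lcm = product, so gcd = 127925/25585 = 5.

5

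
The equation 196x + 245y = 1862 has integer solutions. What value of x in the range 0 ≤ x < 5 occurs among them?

2

gcd(196, 245) = 49 (Euclid: 245 = 1·196 + 49; 196 = 4·49 + 0), and 49 | 1862.
Extended Euclid: 196·(-1) + 245·(1) = 49. Scale by 38: x₀ = -38.
General solution x = x₀ + 5t; reducing mod 5 gives x = 2 (and y = 6).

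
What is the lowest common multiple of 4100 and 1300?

53300

gcd first: 4100 = 3·1300 + 200; 1300 = 6·200 + 100; 200 = 2·100 + 0 → gcd = 100
lcm = 4100·1300/gcd = 5330000/100 = 53300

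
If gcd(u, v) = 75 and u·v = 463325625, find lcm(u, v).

For any two positive integers, gcd × lcm equals their product. Hence lcm = 463325625 / 75 = 6177675.

6177675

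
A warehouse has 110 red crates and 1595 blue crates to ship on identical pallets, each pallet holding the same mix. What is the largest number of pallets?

55

Euclid: 1595 = 14·110 + 55; 110 = 2·55 + 0. Last nonzero remainder: 55.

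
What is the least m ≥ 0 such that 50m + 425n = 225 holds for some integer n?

gcd(50, 425) = 25 (Euclid: 425 = 8·50 + 25; 50 = 2·25 + 0), and 25 | 225.
Extended Euclid: 50·(-8) + 425·(1) = 25. Scale by 9: m₀ = -72.
General solution m = m₀ + 17t; reducing mod 17 gives m = 13 (and n = -1).

13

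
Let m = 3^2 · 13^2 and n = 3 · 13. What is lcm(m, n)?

1521

max exponent per prime: 3^2 · 13^2 = 1521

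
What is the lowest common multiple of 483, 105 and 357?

41055

lcm(483, 105) = 483·105/gcd = 50715/21 = 2415
lcm(2415, 357) = 2415·357/gcd = 862155/21 = 41055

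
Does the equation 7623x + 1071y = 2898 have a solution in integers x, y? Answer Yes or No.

Yes

gcd(7623, 1071): 7623 = 7·1071 + 126; 1071 = 8·126 + 63; 126 = 2·63 + 0 → 63
63 divides 2898, so a solution exists.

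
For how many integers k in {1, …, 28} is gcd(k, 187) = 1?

187 = 11·17. Inclusion–exclusion on these primes:
28 − ⌊28/11⌋ − ⌊28/17⌋ + ⌊28/187⌋ = 25

25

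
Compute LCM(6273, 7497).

6273 = 3² · 17 · 41; 7497 = 3² · 7² · 17
max exponents: 3² · 7² · 17 · 41 = 307377

307377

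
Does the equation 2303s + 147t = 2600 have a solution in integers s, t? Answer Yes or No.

By Bézout, 2303s + 147t = 2600 has integer solutions iff gcd(2303, 147) | 2600.
Euclid: 2303 = 15·147 + 98; 147 = 1·98 + 49; 98 = 2·49 + 0. gcd = 49; 2600 mod 49 = 3. No.

No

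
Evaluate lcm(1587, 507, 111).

9923511

1587 = 3 · 23²; 507 = 3 · 13²; 111 = 3 · 37
lcm takes max exponent of each prime: 3 · 13² · 23² · 37 = 9923511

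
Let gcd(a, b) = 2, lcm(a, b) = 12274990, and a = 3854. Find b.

6370

Using ab = gcd(a,b)·lcm(a,b) = 2·12274990 = 24549980, we get b = 24549980/3854 = 6370.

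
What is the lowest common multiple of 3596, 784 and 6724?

3596 = 2² · 29 · 31; 784 = 2⁴ · 7²; 6724 = 2² · 41²
lcm takes max exponent of each prime: 2⁴ · 7² · 29 · 31 · 41² = 1184795696

1184795696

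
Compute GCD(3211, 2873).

169

Euclid: 3211 = 1·2873 + 338; 2873 = 8·338 + 169; 338 = 2·169 + 0. Last nonzero remainder: 169.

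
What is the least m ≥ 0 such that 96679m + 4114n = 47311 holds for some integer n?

gcd(96679, 4114) = 2057 (Euclid: 96679 = 23·4114 + 2057; 4114 = 2·2057 + 0), and 2057 | 47311.
Extended Euclid: 96679·(1) + 4114·(-23) = 2057. Scale by 23: m₀ = 23.
General solution m = m₀ + 2t; reducing mod 2 gives m = 1 (and n = -12).

1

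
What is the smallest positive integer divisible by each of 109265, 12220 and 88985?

28121751580

109265 = 5 · 13 · 41²; 12220 = 2² · 5 · 13 · 47; 88985 = 5 · 13 · 37²
lcm takes max exponent of each prime: 2² · 5 · 13 · 37² · 41² · 47 = 28121751580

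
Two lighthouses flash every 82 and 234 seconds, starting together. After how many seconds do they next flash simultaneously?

82 = 2 · 41; 234 = 2 · 3² · 13
max exponents: 2 · 3² · 13 · 41 = 9594

9594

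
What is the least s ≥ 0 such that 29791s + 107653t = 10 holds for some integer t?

Reduce mod 107653: 29791s ≡ 10 (mod 107653). With g = gcd(29791, 107653) = 1 dividing 10, divide through: 29791s ≡ 10 (mod 107653).
Since gcd(29791, 107653) = 1, s ≡ 10·(29791)⁻¹ ≡ 37867 (mod 107653). Smallest non-negative: 37867.

37867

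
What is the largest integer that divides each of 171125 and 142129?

1

171125 = 5³ · 37²
142129 = 13² · 29²
Common: 1 = 1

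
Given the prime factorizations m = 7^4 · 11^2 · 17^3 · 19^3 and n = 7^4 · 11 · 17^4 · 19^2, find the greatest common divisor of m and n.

46842364723

min exponent per shared prime: 7^4 · 11 · 17^3 · 19^2 = 46842364723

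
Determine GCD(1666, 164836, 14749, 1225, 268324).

1666 = 2 · 7² · 17; 164836 = 2² · 7² · 29²; 14749 = 7³ · 43; 1225 = 5² · 7²; 268324 = 2² · 7² · 37²
gcd takes min exponent of each prime: 7² = 49

49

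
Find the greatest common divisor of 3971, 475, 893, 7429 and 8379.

gcd(3971, 475): 3971 = 8·475 + 171; 475 = 2·171 + 133; 171 = 1·133 + 38; 133 = 3·38 + 19; 38 = 2·19 + 0 → 19
gcd(19, 893): 893 = 47·19 + 0 → 19
gcd(19, 7429): 7429 = 391·19 + 0 → 19
gcd(19, 8379): 8379 = 441·19 + 0 → 19

19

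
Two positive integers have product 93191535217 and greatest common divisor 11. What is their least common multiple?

8471957747

For any two positive integers, gcd × lcm equals their product. Hence lcm = 93191535217 / 11 = 8471957747.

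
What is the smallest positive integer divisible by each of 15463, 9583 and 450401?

21168847

lcm(15463, 9583) = 15463·9583/gcd = 148181929/7 = 21168847
lcm(21168847, 450401) = 21168847·450401/gcd = 9534469857647/450401 = 21168847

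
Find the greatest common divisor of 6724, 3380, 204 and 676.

4

6724 = 2² · 41²; 3380 = 2² · 5 · 13²; 204 = 2² · 3 · 17; 676 = 2² · 13²
gcd takes min exponent of each prime: 2² = 4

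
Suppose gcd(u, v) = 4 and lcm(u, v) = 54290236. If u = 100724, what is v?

Using uv = gcd(u,v)·lcm(u,v) = 4·54290236 = 217160944, we get v = 217160944/100724 = 2156.

2156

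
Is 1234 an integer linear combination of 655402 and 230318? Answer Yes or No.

No

gcd(655402, 230318): 655402 = 2·230318 + 194766; 230318 = 1·194766 + 35552; 194766 = 5·35552 + 17006; 35552 = 2·17006 + 1540; 17006 = 11·1540 + 66; 1540 = 23·66 + 22; 66 = 3·22 + 0 → 22
22 does not divide 1234, so a solution does not exist.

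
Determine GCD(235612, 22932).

52

235612 = 2² · 13 · 23 · 197
22932 = 2² · 3² · 7² · 13
Common: 2² · 13 = 52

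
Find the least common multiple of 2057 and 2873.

2057 = 11² · 17; 2873 = 13² · 17
max exponents: 11² · 13² · 17 = 347633

347633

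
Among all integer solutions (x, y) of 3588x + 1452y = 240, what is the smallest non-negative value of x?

gcd(3588, 1452) = 12 (Euclid: 3588 = 2·1452 + 684; 1452 = 2·684 + 84; 684 = 8·84 + 12; 84 = 7·12 + 0), and 12 | 240.
Extended Euclid: 3588·(17) + 1452·(-42) = 12. Scale by 20: x₀ = 340.
General solution x = x₀ + 121t; reducing mod 121 gives x = 98 (and y = -242).

98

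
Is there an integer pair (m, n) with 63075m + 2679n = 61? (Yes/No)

gcd(63075, 2679): 63075 = 23·2679 + 1458; 2679 = 1·1458 + 1221; 1458 = 1·1221 + 237; 1221 = 5·237 + 36; 237 = 6·36 + 21; 36 = 1·21 + 15; 21 = 1·15 + 6; 15 = 2·6 + 3; 6 = 2·3 + 0 → 3
3 does not divide 61, so a solution does not exist.

No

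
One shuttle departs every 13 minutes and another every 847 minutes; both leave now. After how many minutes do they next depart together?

11011

13 = 13; 847 = 7 · 11²
max exponents: 7 · 11² · 13 = 11011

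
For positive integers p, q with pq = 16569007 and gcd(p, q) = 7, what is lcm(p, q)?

2367001

Since gcd(p,q)·lcm(p,q) = pq, lcm = 16569007/7 = 2367001.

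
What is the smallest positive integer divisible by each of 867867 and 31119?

gcd first: 867867 = 27·31119 + 27654; 31119 = 1·27654 + 3465; 27654 = 7·3465 + 3399; 3465 = 1·3399 + 66; 3399 = 51·66 + 33; 66 = 2·33 + 0 → gcd = 33
lcm = 867867·31119/gcd = 27007153173/33 = 818398581

818398581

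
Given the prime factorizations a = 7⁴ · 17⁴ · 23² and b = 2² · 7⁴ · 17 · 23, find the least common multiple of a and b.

424329776836

max exponent per prime: 2² · 7⁴ · 17⁴ · 23² = 424329776836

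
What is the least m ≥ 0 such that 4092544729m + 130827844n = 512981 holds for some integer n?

3941

Reduce mod 130827844: 4092544729m ≡ 512981 (mod 130827844). With g = gcd(4092544729, 130827844) = 17689 dividing 512981, divide through: 231361m ≡ 29 (mod 7396).
Since gcd(231361, 7396) = 1, m ≡ 29·(231361)⁻¹ ≡ 3941 (mod 7396). Smallest non-negative: 3941.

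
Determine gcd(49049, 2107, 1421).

gcd(49049, 2107): 49049 = 23·2107 + 588; 2107 = 3·588 + 343; 588 = 1·343 + 245; 343 = 1·245 + 98; 245 = 2·98 + 49; 98 = 2·49 + 0 → 49
gcd(49, 1421): 1421 = 29·49 + 0 → 49

49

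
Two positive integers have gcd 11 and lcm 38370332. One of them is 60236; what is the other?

7007

Using pq = gcd(p,q)·lcm(p,q) = 11·38370332 = 422073652, we get q = 422073652/60236 = 7007.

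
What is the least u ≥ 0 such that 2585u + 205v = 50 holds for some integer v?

gcd(2585, 205) = 5 (Euclid: 2585 = 12·205 + 125; 205 = 1·125 + 80; 125 = 1·80 + 45; 80 = 1·45 + 35; 45 = 1·35 + 10; 35 = 3·10 + 5; 10 = 2·5 + 0), and 5 | 50.
Extended Euclid: 2585·(-18) + 205·(227) = 5. Scale by 10: u₀ = -180.
General solution u = u₀ + 41t; reducing mod 41 gives u = 25 (and v = -315).

25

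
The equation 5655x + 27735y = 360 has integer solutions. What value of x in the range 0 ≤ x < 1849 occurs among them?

Reduce mod 27735: 5655x ≡ 360 (mod 27735). With g = gcd(5655, 27735) = 15 dividing 360, divide through: 377x ≡ 24 (mod 1849).
Since gcd(377, 1849) = 1, x ≡ 24·(377)⁻¹ ≡ 1236 (mod 1849). Smallest non-negative: 1236.

1236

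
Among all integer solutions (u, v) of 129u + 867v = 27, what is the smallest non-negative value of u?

Reduce mod 867: 129u ≡ 27 (mod 867). With g = gcd(129, 867) = 3 dividing 27, divide through: 43u ≡ 9 (mod 289).
Since gcd(43, 289) = 1, u ≡ 9·(43)⁻¹ ≡ 222 (mod 289). Smallest non-negative: 222.

222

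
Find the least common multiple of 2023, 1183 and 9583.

2023 = 7 · 17²; 1183 = 7 · 13²; 9583 = 7 · 37²
lcm takes max exponent of each prime: 7 · 13² · 17² · 37² = 468043303

468043303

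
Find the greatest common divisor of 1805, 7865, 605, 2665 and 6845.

5

gcd(1805, 7865): 7865 = 4·1805 + 645; 1805 = 2·645 + 515; 645 = 1·515 + 130; 515 = 3·130 + 125; 130 = 1·125 + 5; 125 = 25·5 + 0 → 5
gcd(5, 605): 605 = 121·5 + 0 → 5
gcd(5, 2665): 2665 = 533·5 + 0 → 5
gcd(5, 6845): 6845 = 1369·5 + 0 → 5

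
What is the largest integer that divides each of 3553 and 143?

Euclid: 3553 = 24·143 + 121; 143 = 1·121 + 22; 121 = 5·22 + 11; 22 = 2·11 + 0. Last nonzero remainder: 11.

11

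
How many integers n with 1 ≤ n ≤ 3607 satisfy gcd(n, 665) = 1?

665 = 5·7·19. Inclusion–exclusion on these primes:
3607 − ⌊3607/5⌋ − ⌊3607/7⌋ − ⌊3607/19⌋ + ⌊3607/35⌋ + ⌊3607/95⌋ + ⌊3607/133⌋ − ⌊3607/665⌋ = 2344

2344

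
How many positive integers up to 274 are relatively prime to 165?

134

Prime factors of 165: 3, 5, 11. Count integers ≤ 274 divisible by none of them.
By inclusion–exclusion: 274 − ⌊274/3⌋ − ⌊274/5⌋ − ⌊274/11⌋ + ⌊274/15⌋ + ⌊274/33⌋ + ⌊274/55⌋ − ⌊274/165⌋ = 134.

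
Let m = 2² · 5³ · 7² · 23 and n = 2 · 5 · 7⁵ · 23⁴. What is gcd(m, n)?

min exponent per shared prime: 2 · 5 · 7² · 23 = 11270

11270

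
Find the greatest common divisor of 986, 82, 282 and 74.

2

gcd(986, 82): 986 = 12·82 + 2; 82 = 41·2 + 0 → 2
gcd(2, 282): 282 = 141·2 + 0 → 2
gcd(2, 74): 74 = 37·2 + 0 → 2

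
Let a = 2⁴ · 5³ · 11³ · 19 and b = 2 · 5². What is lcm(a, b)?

max exponent per prime: 2⁴ · 5³ · 11³ · 19 = 50578000

50578000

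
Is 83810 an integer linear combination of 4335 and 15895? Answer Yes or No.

Yes

By Bézout, 4335p − 15895q = 83810 has integer solutions iff gcd(4335, 15895) | 83810.
Euclid: 15895 = 3·4335 + 2890; 4335 = 1·2890 + 1445; 2890 = 2·1445 + 0. gcd = 1445; 83810 mod 1445 = 0. Yes.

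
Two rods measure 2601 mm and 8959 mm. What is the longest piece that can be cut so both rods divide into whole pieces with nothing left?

2601 = 3² · 17²
8959 = 17² · 31
Common: 17² = 289

289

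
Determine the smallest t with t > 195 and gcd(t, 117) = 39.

273

gcd(t, 117) = 39 forces 39 | t; write t = 39s. Then gcd(39s, 39·3) = 39·gcd(s, 3), so need gcd(s, 3) = 1.
39s > 195 gives s ≥ 6. The least s ≥ 6 coprime to 3 is 7, so t = 39·7 = 273.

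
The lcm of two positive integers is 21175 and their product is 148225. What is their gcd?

7

From gcd × lcm = pq: gcd = 148225 / 21175 = 7.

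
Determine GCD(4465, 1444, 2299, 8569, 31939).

4465 = 5 · 19 · 47; 1444 = 2² · 19²; 2299 = 11² · 19; 8569 = 11 · 19 · 41; 31939 = 19 · 41²
gcd takes min exponent of each prime: 19 = 19

19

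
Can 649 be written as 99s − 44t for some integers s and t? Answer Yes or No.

Yes

gcd(99, 44): 99 = 2·44 + 11; 44 = 4·11 + 0 → 11
11 divides 649, so a solution exists.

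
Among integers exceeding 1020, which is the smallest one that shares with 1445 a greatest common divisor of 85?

1105

gcd(a, 1445) = 85 forces 85 | a; write a = 85s. Then gcd(85s, 85·17) = 85·gcd(s, 17), so need gcd(s, 17) = 1.
85s > 1020 gives s ≥ 13. The least s ≥ 13 coprime to 17 is 13, so a = 85·13 = 1105.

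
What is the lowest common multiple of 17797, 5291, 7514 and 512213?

lcm(17797, 5291) = 17797·5291/gcd = 94163927/481 = 195767
lcm(195767, 7514) = 195767·7514/gcd = 1470993238/13 = 113153326
lcm(113153326, 512213) = 113153326·512213/gcd = 57958604570438/13 = 4458354197726

4458354197726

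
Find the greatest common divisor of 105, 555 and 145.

5

105 = 3 · 5 · 7; 555 = 3 · 5 · 37; 145 = 5 · 29
gcd takes min exponent of each prime: 5 = 5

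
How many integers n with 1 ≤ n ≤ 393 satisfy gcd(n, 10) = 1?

158

Prime factors of 10: 2, 5. Count integers ≤ 393 divisible by none of them.
By inclusion–exclusion: 393 − ⌊393/2⌋ − ⌊393/5⌋ + ⌊393/10⌋ = 158.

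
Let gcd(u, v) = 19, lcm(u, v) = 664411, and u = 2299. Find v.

u·v = gcd·lcm = 19·664411 = 12623809, so v = 12623809/2299 = 5491.

5491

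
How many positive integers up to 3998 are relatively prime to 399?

2165

399 = 3·7·19. Inclusion–exclusion on these primes:
3998 − ⌊3998/3⌋ − ⌊3998/7⌋ − ⌊3998/19⌋ + ⌊3998/21⌋ + ⌊3998/57⌋ + ⌊3998/133⌋ − ⌊3998/399⌋ = 2165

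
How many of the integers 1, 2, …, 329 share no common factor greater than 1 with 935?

Prime factors of 935: 5, 11, 17. Count integers ≤ 329 divisible by none of them.
By inclusion–exclusion: 329 − ⌊329/5⌋ − ⌊329/11⌋ − ⌊329/17⌋ + ⌊329/55⌋ + ⌊329/85⌋ + ⌊329/187⌋ − ⌊329/935⌋ = 225.

225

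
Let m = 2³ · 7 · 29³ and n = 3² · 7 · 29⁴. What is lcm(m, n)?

356469624

max exponent per prime: 2³ · 3² · 7 · 29⁴ = 356469624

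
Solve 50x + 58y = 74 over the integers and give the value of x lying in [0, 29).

gcd(50, 58) = 2 (Euclid: 58 = 1·50 + 8; 50 = 6·8 + 2; 8 = 4·2 + 0), and 2 | 74.
Extended Euclid: 50·(7) + 58·(-6) = 2. Scale by 37: x₀ = 259.
General solution x = x₀ + 29t; reducing mod 29 gives x = 27 (and y = -22).

27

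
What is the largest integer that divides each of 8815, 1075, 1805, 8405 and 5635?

5

gcd(8815, 1075): 8815 = 8·1075 + 215; 1075 = 5·215 + 0 → 215
gcd(215, 1805): 1805 = 8·215 + 85; 215 = 2·85 + 45; 85 = 1·45 + 40; 45 = 1·40 + 5; 40 = 8·5 + 0 → 5
gcd(5, 8405): 8405 = 1681·5 + 0 → 5
gcd(5, 5635): 5635 = 1127·5 + 0 → 5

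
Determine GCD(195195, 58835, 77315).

35

gcd(195195, 58835): 195195 = 3·58835 + 18690; 58835 = 3·18690 + 2765; 18690 = 6·2765 + 2100; 2765 = 1·2100 + 665; 2100 = 3·665 + 105; 665 = 6·105 + 35; 105 = 3·35 + 0 → 35
gcd(35, 77315): 77315 = 2209·35 + 0 → 35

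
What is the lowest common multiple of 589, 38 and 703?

43586

589 = 19 · 31; 38 = 2 · 19; 703 = 19 · 37
lcm takes max exponent of each prime: 2 · 19 · 31 · 37 = 43586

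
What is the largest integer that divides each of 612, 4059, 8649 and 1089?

9

612 = 2² · 3² · 17; 4059 = 3² · 11 · 41; 8649 = 3² · 31²; 1089 = 3² · 11²
gcd takes min exponent of each prime: 3² = 9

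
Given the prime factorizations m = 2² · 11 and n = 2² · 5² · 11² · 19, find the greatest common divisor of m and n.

min exponent per shared prime: 2² · 11 = 44

44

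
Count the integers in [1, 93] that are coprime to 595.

Prime factors of 595: 5, 7, 17. Count integers ≤ 93 divisible by none of them.
By inclusion–exclusion: 93 − ⌊93/5⌋ − ⌊93/7⌋ − ⌊93/17⌋ + ⌊93/35⌋ + ⌊93/85⌋ + ⌊93/119⌋ − ⌊93/595⌋ = 60.

60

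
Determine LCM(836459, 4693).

836459 = 13 · 37² · 47; 4693 = 13 · 19²
max exponents: 13 · 19² · 37² · 47 = 301961699

301961699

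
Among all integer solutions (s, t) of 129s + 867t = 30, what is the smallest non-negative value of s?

54

Reduce mod 867: 129s ≡ 30 (mod 867). With g = gcd(129, 867) = 3 dividing 30, divide through: 43s ≡ 10 (mod 289).
Since gcd(43, 289) = 1, s ≡ 10·(43)⁻¹ ≡ 54 (mod 289). Smallest non-negative: 54.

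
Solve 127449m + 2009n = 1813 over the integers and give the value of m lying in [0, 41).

Euclid: 127449 = 63·2009 + 882; 2009 = 2·882 + 245; 882 = 3·245 + 147; 245 = 1·147 + 98; 147 = 1·98 + 49; 98 = 2·49 + 0 → gcd = 49; 1813 = 49·37.
Back-substitution yields 127449·(16) + 2009·(-1015) = 49, so one solution is m = 16·37 = 592, n = -1015·37 = -37555.
Solutions in m differ by 2009/49 = 41; the one in [0, 41) is 592 mod 41 = 18.

18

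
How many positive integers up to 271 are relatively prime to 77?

212

Prime factors of 77: 7, 11. Count integers ≤ 271 divisible by none of them.
By inclusion–exclusion: 271 − ⌊271/7⌋ − ⌊271/11⌋ + ⌊271/77⌋ = 212.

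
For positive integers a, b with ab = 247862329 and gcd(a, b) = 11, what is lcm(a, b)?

22532939

Since gcd(a,b)·lcm(a,b) = ab, lcm = 247862329/11 = 22532939.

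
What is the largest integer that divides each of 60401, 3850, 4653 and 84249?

gcd(60401, 3850): 60401 = 15·3850 + 2651; 3850 = 1·2651 + 1199; 2651 = 2·1199 + 253; 1199 = 4·253 + 187; 253 = 1·187 + 66; 187 = 2·66 + 55; 66 = 1·55 + 11; 55 = 5·11 + 0 → 11
gcd(11, 4653): 4653 = 423·11 + 0 → 11
gcd(11, 84249): 84249 = 7659·11 + 0 → 11

11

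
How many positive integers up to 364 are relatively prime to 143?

143 = 11·13. Inclusion–exclusion on these primes:
364 − ⌊364/11⌋ − ⌊364/13⌋ + ⌊364/143⌋ = 305

305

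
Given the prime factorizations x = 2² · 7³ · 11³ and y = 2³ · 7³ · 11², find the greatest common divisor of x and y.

166012

min exponent per shared prime: 2² · 7³ · 11² = 166012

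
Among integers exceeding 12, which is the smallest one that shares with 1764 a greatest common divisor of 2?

gcd(t, 1764) = 2 forces 2 | t; write t = 2s. Then gcd(2s, 2·882) = 2·gcd(s, 882), so need gcd(s, 882) = 1.
2s > 12 gives s ≥ 7. The least s ≥ 7 coprime to 882 is 11, so t = 2·11 = 22.

22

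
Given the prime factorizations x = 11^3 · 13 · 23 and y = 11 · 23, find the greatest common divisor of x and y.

min exponent per shared prime: 11 · 23 = 253

253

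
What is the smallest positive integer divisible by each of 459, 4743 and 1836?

lcm(459, 4743) = 459·4743/gcd = 2177037/153 = 14229
lcm(14229, 1836) = 14229·1836/gcd = 26124444/459 = 56916

56916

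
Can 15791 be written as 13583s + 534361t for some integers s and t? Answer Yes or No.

By Bézout, 13583s + 534361t = 15791 has integer solutions iff gcd(13583, 534361) | 15791.
Euclid: 534361 = 39·13583 + 4624; 13583 = 2·4624 + 4335; 4624 = 1·4335 + 289; 4335 = 15·289 + 0. gcd = 289; 15791 mod 289 = 185. No.

No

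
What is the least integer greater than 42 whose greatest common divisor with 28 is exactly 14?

gcd(m, 28) = 14 forces 14 | m; write m = 14s. Then gcd(14s, 14·2) = 14·gcd(s, 2), so need gcd(s, 2) = 1.
14s > 42 gives s ≥ 4. The least s ≥ 4 coprime to 2 is 5, so m = 14·5 = 70.

70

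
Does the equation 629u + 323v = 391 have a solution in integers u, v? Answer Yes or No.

By Bézout, 629u + 323v = 391 has integer solutions iff gcd(629, 323) | 391.
Euclid: 629 = 1·323 + 306; 323 = 1·306 + 17; 306 = 18·17 + 0. gcd = 17; 391 mod 17 = 0. Yes.

Yes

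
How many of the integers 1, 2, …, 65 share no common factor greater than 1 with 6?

Prime factors of 6: 2, 3. Count integers ≤ 65 divisible by none of them.
By inclusion–exclusion: 65 − ⌊65/2⌋ − ⌊65/3⌋ + ⌊65/6⌋ = 22.

22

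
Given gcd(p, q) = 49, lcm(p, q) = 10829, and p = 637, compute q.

p·q = gcd·lcm = 49·10829 = 530621, so q = 530621/637 = 833.

833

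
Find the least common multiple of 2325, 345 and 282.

5026650

2325 = 3 · 5² · 31; 345 = 3 · 5 · 23; 282 = 2 · 3 · 47
lcm takes max exponent of each prime: 2 · 3 · 5² · 23 · 31 · 47 = 5026650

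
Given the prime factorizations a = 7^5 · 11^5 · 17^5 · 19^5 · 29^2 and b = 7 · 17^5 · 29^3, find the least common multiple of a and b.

232092032191031387331957539

max exponent per prime: 7^5 · 11^5 · 17^5 · 19^5 · 29^3 = 232092032191031387331957539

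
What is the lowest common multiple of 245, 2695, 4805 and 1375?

64747375

245 = 5 · 7²; 2695 = 5 · 7² · 11; 4805 = 5 · 31²; 1375 = 5³ · 11
lcm takes max exponent of each prime: 5³ · 7² · 11 · 31² = 64747375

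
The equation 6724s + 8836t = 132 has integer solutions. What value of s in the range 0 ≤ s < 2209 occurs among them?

138

gcd(6724, 8836) = 4 (Euclid: 8836 = 1·6724 + 2112; 6724 = 3·2112 + 388; 2112 = 5·388 + 172; 388 = 2·172 + 44; 172 = 3·44 + 40; 44 = 1·40 + 4; 40 = 10·4 + 0), and 4 | 132.
Extended Euclid: 6724·(205) + 8836·(-156) = 4. Scale by 33: s₀ = 6765.
General solution s = s₀ + 2209k; reducing mod 2209 gives s = 138 (and t = -105).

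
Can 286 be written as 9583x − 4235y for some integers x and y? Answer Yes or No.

No

By Bézout, 9583x − 4235y = 286 has integer solutions iff gcd(9583, 4235) | 286.
Euclid: 9583 = 2·4235 + 1113; 4235 = 3·1113 + 896; 1113 = 1·896 + 217; 896 = 4·217 + 28; 217 = 7·28 + 21; 28 = 1·21 + 7; 21 = 3·7 + 0. gcd = 7; 286 mod 7 = 6. No.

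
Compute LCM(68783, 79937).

68783 = 11 · 13² · 37; 79937 = 11 · 13² · 43
max exponents: 11 · 13² · 37 · 43 = 2957669

2957669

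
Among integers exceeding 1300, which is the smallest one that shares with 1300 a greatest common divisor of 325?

1625

Multiples of 325 above 1300: 325·5, 325·6, … . Need the cofactor coprime to 1300/325 = 4.
Checking s = 5, 6, … the first with gcd(s, 4) = 1 is s = 5, giving 1625.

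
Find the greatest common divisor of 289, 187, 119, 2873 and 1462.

17

289 = 17²; 187 = 11 · 17; 119 = 7 · 17; 2873 = 13² · 17; 1462 = 2 · 17 · 43
gcd takes min exponent of each prime: 17 = 17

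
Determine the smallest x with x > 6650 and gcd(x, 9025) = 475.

9025 = 475·19. Any x with gcd(x, 9025) = 475 is a multiple of 475, say 475s, with s coprime to 19.
Need s > 6650/475, so s ≥ 15. First s ≥ 15 with gcd(s, 19) = 1 is s = 15. Thus x = 475·15 = 7125.

7125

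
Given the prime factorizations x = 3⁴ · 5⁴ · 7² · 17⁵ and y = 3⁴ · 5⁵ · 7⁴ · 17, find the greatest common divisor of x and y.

min exponent per shared prime: 3⁴ · 5⁴ · 7² · 17 = 42170625

42170625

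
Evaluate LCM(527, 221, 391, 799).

527 = 17 · 31; 221 = 13 · 17; 391 = 17 · 23; 799 = 17 · 47
lcm takes max exponent of each prime: 13 · 17 · 23 · 31 · 47 = 7405931

7405931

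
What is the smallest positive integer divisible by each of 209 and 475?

gcd first: 475 = 2·209 + 57; 209 = 3·57 + 38; 57 = 1·38 + 19; 38 = 2·19 + 0 → gcd = 19
lcm = 209·475/gcd = 99275/19 = 5225

5225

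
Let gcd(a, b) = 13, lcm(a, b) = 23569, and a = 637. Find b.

481

Using ab = gcd(a,b)·lcm(a,b) = 13·23569 = 306397, we get b = 306397/637 = 481.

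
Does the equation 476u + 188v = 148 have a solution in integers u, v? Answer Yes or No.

Yes

By Bézout, 476u + 188v = 148 has integer solutions iff gcd(476, 188) | 148.
Euclid: 476 = 2·188 + 100; 188 = 1·100 + 88; 100 = 1·88 + 12; 88 = 7·12 + 4; 12 = 3·4 + 0. gcd = 4; 148 mod 4 = 0. Yes.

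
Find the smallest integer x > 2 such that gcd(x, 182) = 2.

4

182 = 2·91. Any x with gcd(x, 182) = 2 is a multiple of 2, say 2s, with s coprime to 91.
Need s > 2/2, so s ≥ 2. First s ≥ 2 with gcd(s, 91) = 1 is s = 2. Thus x = 2·2 = 4.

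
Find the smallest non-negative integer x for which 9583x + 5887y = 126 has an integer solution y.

Euclid: 9583 = 1·5887 + 3696; 5887 = 1·3696 + 2191; 3696 = 1·2191 + 1505; 2191 = 1·1505 + 686; 1505 = 2·686 + 133; 686 = 5·133 + 21; 133 = 6·21 + 7; 21 = 3·7 + 0 → gcd = 7; 126 = 7·18.
Back-substitution yields 9583·(266) + 5887·(-433) = 7, so one solution is x = 266·18 = 4788, y = -433·18 = -7794.
Solutions in x differ by 5887/7 = 841; the one in [0, 841) is 4788 mod 841 = 583.

583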